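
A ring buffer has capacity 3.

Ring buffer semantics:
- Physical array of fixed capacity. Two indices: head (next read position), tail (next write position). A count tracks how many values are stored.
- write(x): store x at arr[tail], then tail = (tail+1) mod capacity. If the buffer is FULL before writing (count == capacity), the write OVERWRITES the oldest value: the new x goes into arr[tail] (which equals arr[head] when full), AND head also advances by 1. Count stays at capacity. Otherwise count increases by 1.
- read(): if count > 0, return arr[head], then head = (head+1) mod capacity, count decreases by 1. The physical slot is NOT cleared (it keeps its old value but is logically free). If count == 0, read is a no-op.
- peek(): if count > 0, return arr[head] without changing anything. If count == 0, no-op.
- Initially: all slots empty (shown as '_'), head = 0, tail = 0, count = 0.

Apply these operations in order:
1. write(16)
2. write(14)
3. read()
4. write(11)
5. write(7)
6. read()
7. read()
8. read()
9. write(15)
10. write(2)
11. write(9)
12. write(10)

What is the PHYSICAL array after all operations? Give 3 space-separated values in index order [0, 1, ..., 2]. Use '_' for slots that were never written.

After op 1 (write(16)): arr=[16 _ _] head=0 tail=1 count=1
After op 2 (write(14)): arr=[16 14 _] head=0 tail=2 count=2
After op 3 (read()): arr=[16 14 _] head=1 tail=2 count=1
After op 4 (write(11)): arr=[16 14 11] head=1 tail=0 count=2
After op 5 (write(7)): arr=[7 14 11] head=1 tail=1 count=3
After op 6 (read()): arr=[7 14 11] head=2 tail=1 count=2
After op 7 (read()): arr=[7 14 11] head=0 tail=1 count=1
After op 8 (read()): arr=[7 14 11] head=1 tail=1 count=0
After op 9 (write(15)): arr=[7 15 11] head=1 tail=2 count=1
After op 10 (write(2)): arr=[7 15 2] head=1 tail=0 count=2
After op 11 (write(9)): arr=[9 15 2] head=1 tail=1 count=3
After op 12 (write(10)): arr=[9 10 2] head=2 tail=2 count=3

Answer: 9 10 2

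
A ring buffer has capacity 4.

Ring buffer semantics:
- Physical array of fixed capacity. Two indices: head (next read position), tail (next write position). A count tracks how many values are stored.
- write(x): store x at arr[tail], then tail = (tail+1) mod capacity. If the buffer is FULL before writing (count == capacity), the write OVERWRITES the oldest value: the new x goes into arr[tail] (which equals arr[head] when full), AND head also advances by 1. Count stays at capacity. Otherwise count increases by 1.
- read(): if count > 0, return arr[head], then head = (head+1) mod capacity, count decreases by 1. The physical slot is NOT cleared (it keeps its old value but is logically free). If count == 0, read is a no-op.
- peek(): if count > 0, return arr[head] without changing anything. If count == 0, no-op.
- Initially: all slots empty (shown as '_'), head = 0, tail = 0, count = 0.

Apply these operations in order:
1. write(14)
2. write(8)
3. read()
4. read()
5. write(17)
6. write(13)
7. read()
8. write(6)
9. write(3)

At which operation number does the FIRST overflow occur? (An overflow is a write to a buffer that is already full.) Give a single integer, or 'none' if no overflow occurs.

Answer: none

Derivation:
After op 1 (write(14)): arr=[14 _ _ _] head=0 tail=1 count=1
After op 2 (write(8)): arr=[14 8 _ _] head=0 tail=2 count=2
After op 3 (read()): arr=[14 8 _ _] head=1 tail=2 count=1
After op 4 (read()): arr=[14 8 _ _] head=2 tail=2 count=0
After op 5 (write(17)): arr=[14 8 17 _] head=2 tail=3 count=1
After op 6 (write(13)): arr=[14 8 17 13] head=2 tail=0 count=2
After op 7 (read()): arr=[14 8 17 13] head=3 tail=0 count=1
After op 8 (write(6)): arr=[6 8 17 13] head=3 tail=1 count=2
After op 9 (write(3)): arr=[6 3 17 13] head=3 tail=2 count=3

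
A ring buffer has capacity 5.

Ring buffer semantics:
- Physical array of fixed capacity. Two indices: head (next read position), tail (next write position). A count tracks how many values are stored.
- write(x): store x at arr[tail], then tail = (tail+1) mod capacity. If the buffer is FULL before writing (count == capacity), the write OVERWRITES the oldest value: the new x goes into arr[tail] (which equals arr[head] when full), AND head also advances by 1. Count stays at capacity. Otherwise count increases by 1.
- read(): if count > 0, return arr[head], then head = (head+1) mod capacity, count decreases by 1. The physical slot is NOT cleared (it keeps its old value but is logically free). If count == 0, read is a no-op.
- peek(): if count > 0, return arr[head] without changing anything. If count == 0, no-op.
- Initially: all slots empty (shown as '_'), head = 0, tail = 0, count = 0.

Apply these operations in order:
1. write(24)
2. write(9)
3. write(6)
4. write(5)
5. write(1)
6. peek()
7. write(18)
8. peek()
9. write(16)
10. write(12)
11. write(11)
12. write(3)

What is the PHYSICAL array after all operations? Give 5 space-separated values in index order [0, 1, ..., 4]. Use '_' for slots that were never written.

Answer: 18 16 12 11 3

Derivation:
After op 1 (write(24)): arr=[24 _ _ _ _] head=0 tail=1 count=1
After op 2 (write(9)): arr=[24 9 _ _ _] head=0 tail=2 count=2
After op 3 (write(6)): arr=[24 9 6 _ _] head=0 tail=3 count=3
After op 4 (write(5)): arr=[24 9 6 5 _] head=0 tail=4 count=4
After op 5 (write(1)): arr=[24 9 6 5 1] head=0 tail=0 count=5
After op 6 (peek()): arr=[24 9 6 5 1] head=0 tail=0 count=5
After op 7 (write(18)): arr=[18 9 6 5 1] head=1 tail=1 count=5
After op 8 (peek()): arr=[18 9 6 5 1] head=1 tail=1 count=5
After op 9 (write(16)): arr=[18 16 6 5 1] head=2 tail=2 count=5
After op 10 (write(12)): arr=[18 16 12 5 1] head=3 tail=3 count=5
After op 11 (write(11)): arr=[18 16 12 11 1] head=4 tail=4 count=5
After op 12 (write(3)): arr=[18 16 12 11 3] head=0 tail=0 count=5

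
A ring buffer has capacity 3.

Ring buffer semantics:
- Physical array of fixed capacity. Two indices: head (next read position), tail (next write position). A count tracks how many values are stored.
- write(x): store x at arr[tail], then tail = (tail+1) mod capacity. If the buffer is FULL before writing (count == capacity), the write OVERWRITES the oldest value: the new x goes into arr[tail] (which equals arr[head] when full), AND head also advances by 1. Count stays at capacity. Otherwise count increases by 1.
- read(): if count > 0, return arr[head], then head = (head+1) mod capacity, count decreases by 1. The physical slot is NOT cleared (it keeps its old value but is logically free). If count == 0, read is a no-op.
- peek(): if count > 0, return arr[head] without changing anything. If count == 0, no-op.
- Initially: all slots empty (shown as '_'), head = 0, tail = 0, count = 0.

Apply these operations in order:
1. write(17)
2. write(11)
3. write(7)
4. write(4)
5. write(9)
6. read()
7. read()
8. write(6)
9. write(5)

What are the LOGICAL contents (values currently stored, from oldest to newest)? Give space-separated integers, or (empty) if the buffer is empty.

Answer: 9 6 5

Derivation:
After op 1 (write(17)): arr=[17 _ _] head=0 tail=1 count=1
After op 2 (write(11)): arr=[17 11 _] head=0 tail=2 count=2
After op 3 (write(7)): arr=[17 11 7] head=0 tail=0 count=3
After op 4 (write(4)): arr=[4 11 7] head=1 tail=1 count=3
After op 5 (write(9)): arr=[4 9 7] head=2 tail=2 count=3
After op 6 (read()): arr=[4 9 7] head=0 tail=2 count=2
After op 7 (read()): arr=[4 9 7] head=1 tail=2 count=1
After op 8 (write(6)): arr=[4 9 6] head=1 tail=0 count=2
After op 9 (write(5)): arr=[5 9 6] head=1 tail=1 count=3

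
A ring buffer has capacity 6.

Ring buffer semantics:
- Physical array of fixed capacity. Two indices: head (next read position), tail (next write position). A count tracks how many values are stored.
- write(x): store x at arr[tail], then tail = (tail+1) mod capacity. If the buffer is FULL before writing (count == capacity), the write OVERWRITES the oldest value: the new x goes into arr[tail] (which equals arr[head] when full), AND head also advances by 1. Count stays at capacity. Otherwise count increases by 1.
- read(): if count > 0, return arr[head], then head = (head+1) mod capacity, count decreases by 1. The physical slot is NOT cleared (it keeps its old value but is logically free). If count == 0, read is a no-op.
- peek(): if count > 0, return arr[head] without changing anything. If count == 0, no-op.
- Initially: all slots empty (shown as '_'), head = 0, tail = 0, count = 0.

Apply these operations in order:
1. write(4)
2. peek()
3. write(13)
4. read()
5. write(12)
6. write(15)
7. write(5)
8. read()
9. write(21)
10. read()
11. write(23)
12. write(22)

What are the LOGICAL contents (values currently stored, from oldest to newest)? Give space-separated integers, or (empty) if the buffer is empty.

After op 1 (write(4)): arr=[4 _ _ _ _ _] head=0 tail=1 count=1
After op 2 (peek()): arr=[4 _ _ _ _ _] head=0 tail=1 count=1
After op 3 (write(13)): arr=[4 13 _ _ _ _] head=0 tail=2 count=2
After op 4 (read()): arr=[4 13 _ _ _ _] head=1 tail=2 count=1
After op 5 (write(12)): arr=[4 13 12 _ _ _] head=1 tail=3 count=2
After op 6 (write(15)): arr=[4 13 12 15 _ _] head=1 tail=4 count=3
After op 7 (write(5)): arr=[4 13 12 15 5 _] head=1 tail=5 count=4
After op 8 (read()): arr=[4 13 12 15 5 _] head=2 tail=5 count=3
After op 9 (write(21)): arr=[4 13 12 15 5 21] head=2 tail=0 count=4
After op 10 (read()): arr=[4 13 12 15 5 21] head=3 tail=0 count=3
After op 11 (write(23)): arr=[23 13 12 15 5 21] head=3 tail=1 count=4
After op 12 (write(22)): arr=[23 22 12 15 5 21] head=3 tail=2 count=5

Answer: 15 5 21 23 22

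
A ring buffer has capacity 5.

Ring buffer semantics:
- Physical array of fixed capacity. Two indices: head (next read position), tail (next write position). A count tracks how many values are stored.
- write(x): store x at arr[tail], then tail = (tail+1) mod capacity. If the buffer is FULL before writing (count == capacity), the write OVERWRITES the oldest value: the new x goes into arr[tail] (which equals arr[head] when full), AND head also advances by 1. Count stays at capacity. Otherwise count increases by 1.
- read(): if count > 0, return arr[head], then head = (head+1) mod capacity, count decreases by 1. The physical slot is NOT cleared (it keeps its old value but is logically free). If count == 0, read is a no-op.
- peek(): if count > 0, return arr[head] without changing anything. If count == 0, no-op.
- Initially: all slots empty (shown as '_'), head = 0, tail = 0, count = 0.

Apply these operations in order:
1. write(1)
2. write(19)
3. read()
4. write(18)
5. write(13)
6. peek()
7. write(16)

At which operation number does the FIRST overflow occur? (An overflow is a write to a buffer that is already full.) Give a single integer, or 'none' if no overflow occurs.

Answer: none

Derivation:
After op 1 (write(1)): arr=[1 _ _ _ _] head=0 tail=1 count=1
After op 2 (write(19)): arr=[1 19 _ _ _] head=0 tail=2 count=2
After op 3 (read()): arr=[1 19 _ _ _] head=1 tail=2 count=1
After op 4 (write(18)): arr=[1 19 18 _ _] head=1 tail=3 count=2
After op 5 (write(13)): arr=[1 19 18 13 _] head=1 tail=4 count=3
After op 6 (peek()): arr=[1 19 18 13 _] head=1 tail=4 count=3
After op 7 (write(16)): arr=[1 19 18 13 16] head=1 tail=0 count=4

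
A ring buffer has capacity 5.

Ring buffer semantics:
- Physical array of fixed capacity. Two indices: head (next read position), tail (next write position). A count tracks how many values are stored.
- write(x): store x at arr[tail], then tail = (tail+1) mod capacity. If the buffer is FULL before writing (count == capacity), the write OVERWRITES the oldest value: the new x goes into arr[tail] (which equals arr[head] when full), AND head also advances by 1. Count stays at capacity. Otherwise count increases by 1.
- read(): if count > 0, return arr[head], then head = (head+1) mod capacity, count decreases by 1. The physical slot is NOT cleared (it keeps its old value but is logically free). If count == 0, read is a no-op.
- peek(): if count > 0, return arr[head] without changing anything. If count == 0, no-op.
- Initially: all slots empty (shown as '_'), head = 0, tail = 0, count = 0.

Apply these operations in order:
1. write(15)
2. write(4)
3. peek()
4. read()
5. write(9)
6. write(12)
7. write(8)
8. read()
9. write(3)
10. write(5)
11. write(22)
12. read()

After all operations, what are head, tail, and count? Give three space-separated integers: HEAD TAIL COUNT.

After op 1 (write(15)): arr=[15 _ _ _ _] head=0 tail=1 count=1
After op 2 (write(4)): arr=[15 4 _ _ _] head=0 tail=2 count=2
After op 3 (peek()): arr=[15 4 _ _ _] head=0 tail=2 count=2
After op 4 (read()): arr=[15 4 _ _ _] head=1 tail=2 count=1
After op 5 (write(9)): arr=[15 4 9 _ _] head=1 tail=3 count=2
After op 6 (write(12)): arr=[15 4 9 12 _] head=1 tail=4 count=3
After op 7 (write(8)): arr=[15 4 9 12 8] head=1 tail=0 count=4
After op 8 (read()): arr=[15 4 9 12 8] head=2 tail=0 count=3
After op 9 (write(3)): arr=[3 4 9 12 8] head=2 tail=1 count=4
After op 10 (write(5)): arr=[3 5 9 12 8] head=2 tail=2 count=5
After op 11 (write(22)): arr=[3 5 22 12 8] head=3 tail=3 count=5
After op 12 (read()): arr=[3 5 22 12 8] head=4 tail=3 count=4

Answer: 4 3 4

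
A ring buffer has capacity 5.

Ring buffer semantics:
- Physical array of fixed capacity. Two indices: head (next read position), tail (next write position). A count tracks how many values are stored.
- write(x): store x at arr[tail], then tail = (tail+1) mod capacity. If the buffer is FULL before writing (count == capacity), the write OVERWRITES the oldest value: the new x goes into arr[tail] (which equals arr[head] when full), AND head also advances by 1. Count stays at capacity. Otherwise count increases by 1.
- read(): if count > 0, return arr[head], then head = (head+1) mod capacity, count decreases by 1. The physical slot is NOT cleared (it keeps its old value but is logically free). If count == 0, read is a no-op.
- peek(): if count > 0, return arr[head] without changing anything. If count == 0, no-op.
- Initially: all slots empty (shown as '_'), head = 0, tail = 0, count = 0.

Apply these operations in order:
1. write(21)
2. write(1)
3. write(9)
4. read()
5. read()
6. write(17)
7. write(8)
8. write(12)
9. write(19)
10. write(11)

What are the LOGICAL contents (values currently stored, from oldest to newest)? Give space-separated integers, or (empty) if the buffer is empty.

Answer: 17 8 12 19 11

Derivation:
After op 1 (write(21)): arr=[21 _ _ _ _] head=0 tail=1 count=1
After op 2 (write(1)): arr=[21 1 _ _ _] head=0 tail=2 count=2
After op 3 (write(9)): arr=[21 1 9 _ _] head=0 tail=3 count=3
After op 4 (read()): arr=[21 1 9 _ _] head=1 tail=3 count=2
After op 5 (read()): arr=[21 1 9 _ _] head=2 tail=3 count=1
After op 6 (write(17)): arr=[21 1 9 17 _] head=2 tail=4 count=2
After op 7 (write(8)): arr=[21 1 9 17 8] head=2 tail=0 count=3
After op 8 (write(12)): arr=[12 1 9 17 8] head=2 tail=1 count=4
After op 9 (write(19)): arr=[12 19 9 17 8] head=2 tail=2 count=5
After op 10 (write(11)): arr=[12 19 11 17 8] head=3 tail=3 count=5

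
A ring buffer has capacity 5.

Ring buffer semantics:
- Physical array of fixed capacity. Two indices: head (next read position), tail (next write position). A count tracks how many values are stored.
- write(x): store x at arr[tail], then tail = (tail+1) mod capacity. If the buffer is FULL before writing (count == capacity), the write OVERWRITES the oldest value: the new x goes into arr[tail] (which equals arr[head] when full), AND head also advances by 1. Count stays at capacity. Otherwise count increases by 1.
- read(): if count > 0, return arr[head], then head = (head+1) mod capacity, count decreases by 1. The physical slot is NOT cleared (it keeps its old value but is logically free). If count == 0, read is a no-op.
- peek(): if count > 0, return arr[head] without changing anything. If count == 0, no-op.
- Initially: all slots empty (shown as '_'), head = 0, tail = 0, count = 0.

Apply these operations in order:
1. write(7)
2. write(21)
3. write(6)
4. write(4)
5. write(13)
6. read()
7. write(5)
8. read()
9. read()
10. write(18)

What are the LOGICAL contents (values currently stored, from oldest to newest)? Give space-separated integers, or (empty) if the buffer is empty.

Answer: 4 13 5 18

Derivation:
After op 1 (write(7)): arr=[7 _ _ _ _] head=0 tail=1 count=1
After op 2 (write(21)): arr=[7 21 _ _ _] head=0 tail=2 count=2
After op 3 (write(6)): arr=[7 21 6 _ _] head=0 tail=3 count=3
After op 4 (write(4)): arr=[7 21 6 4 _] head=0 tail=4 count=4
After op 5 (write(13)): arr=[7 21 6 4 13] head=0 tail=0 count=5
After op 6 (read()): arr=[7 21 6 4 13] head=1 tail=0 count=4
After op 7 (write(5)): arr=[5 21 6 4 13] head=1 tail=1 count=5
After op 8 (read()): arr=[5 21 6 4 13] head=2 tail=1 count=4
After op 9 (read()): arr=[5 21 6 4 13] head=3 tail=1 count=3
After op 10 (write(18)): arr=[5 18 6 4 13] head=3 tail=2 count=4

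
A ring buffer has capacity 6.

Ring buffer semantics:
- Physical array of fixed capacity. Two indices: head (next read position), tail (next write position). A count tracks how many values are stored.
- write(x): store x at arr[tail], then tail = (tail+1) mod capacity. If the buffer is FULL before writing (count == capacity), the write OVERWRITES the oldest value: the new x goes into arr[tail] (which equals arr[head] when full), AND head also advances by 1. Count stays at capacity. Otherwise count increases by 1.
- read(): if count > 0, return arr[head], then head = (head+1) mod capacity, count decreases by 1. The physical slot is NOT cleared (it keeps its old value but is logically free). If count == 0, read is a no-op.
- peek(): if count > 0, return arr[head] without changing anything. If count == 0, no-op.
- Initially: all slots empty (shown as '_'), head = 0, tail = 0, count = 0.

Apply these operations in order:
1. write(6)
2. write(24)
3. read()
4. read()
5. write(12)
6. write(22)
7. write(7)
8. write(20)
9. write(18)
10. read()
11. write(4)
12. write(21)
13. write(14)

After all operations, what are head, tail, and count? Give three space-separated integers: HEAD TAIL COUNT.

Answer: 4 4 6

Derivation:
After op 1 (write(6)): arr=[6 _ _ _ _ _] head=0 tail=1 count=1
After op 2 (write(24)): arr=[6 24 _ _ _ _] head=0 tail=2 count=2
After op 3 (read()): arr=[6 24 _ _ _ _] head=1 tail=2 count=1
After op 4 (read()): arr=[6 24 _ _ _ _] head=2 tail=2 count=0
After op 5 (write(12)): arr=[6 24 12 _ _ _] head=2 tail=3 count=1
After op 6 (write(22)): arr=[6 24 12 22 _ _] head=2 tail=4 count=2
After op 7 (write(7)): arr=[6 24 12 22 7 _] head=2 tail=5 count=3
After op 8 (write(20)): arr=[6 24 12 22 7 20] head=2 tail=0 count=4
After op 9 (write(18)): arr=[18 24 12 22 7 20] head=2 tail=1 count=5
After op 10 (read()): arr=[18 24 12 22 7 20] head=3 tail=1 count=4
After op 11 (write(4)): arr=[18 4 12 22 7 20] head=3 tail=2 count=5
After op 12 (write(21)): arr=[18 4 21 22 7 20] head=3 tail=3 count=6
After op 13 (write(14)): arr=[18 4 21 14 7 20] head=4 tail=4 count=6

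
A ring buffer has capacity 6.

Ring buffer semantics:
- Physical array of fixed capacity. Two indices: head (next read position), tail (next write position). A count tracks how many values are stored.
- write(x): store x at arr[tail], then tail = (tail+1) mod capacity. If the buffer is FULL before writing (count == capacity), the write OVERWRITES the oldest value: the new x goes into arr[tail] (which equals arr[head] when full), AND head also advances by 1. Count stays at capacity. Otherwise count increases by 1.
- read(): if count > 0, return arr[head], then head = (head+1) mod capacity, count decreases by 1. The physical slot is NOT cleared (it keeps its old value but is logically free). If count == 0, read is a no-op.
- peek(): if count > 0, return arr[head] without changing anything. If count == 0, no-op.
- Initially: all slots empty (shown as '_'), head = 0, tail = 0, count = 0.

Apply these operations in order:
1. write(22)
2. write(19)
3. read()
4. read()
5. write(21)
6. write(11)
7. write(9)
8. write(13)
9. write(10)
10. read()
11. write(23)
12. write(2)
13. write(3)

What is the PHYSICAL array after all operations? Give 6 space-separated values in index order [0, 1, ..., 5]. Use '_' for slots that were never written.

Answer: 10 23 2 3 9 13

Derivation:
After op 1 (write(22)): arr=[22 _ _ _ _ _] head=0 tail=1 count=1
After op 2 (write(19)): arr=[22 19 _ _ _ _] head=0 tail=2 count=2
After op 3 (read()): arr=[22 19 _ _ _ _] head=1 tail=2 count=1
After op 4 (read()): arr=[22 19 _ _ _ _] head=2 tail=2 count=0
After op 5 (write(21)): arr=[22 19 21 _ _ _] head=2 tail=3 count=1
After op 6 (write(11)): arr=[22 19 21 11 _ _] head=2 tail=4 count=2
After op 7 (write(9)): arr=[22 19 21 11 9 _] head=2 tail=5 count=3
After op 8 (write(13)): arr=[22 19 21 11 9 13] head=2 tail=0 count=4
After op 9 (write(10)): arr=[10 19 21 11 9 13] head=2 tail=1 count=5
After op 10 (read()): arr=[10 19 21 11 9 13] head=3 tail=1 count=4
After op 11 (write(23)): arr=[10 23 21 11 9 13] head=3 tail=2 count=5
After op 12 (write(2)): arr=[10 23 2 11 9 13] head=3 tail=3 count=6
After op 13 (write(3)): arr=[10 23 2 3 9 13] head=4 tail=4 count=6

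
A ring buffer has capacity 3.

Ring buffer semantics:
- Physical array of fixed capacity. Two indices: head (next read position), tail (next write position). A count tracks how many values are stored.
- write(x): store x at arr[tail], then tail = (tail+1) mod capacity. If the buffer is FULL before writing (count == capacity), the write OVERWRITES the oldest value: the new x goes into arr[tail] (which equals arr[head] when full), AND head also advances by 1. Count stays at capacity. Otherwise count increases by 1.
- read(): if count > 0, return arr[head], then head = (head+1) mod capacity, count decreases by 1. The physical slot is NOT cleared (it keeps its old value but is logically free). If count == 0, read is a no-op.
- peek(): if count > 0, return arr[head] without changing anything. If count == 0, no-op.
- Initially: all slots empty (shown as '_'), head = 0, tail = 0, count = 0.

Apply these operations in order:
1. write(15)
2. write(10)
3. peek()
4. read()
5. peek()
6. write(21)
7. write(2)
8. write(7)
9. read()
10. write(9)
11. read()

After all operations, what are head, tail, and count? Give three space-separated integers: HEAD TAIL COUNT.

Answer: 1 0 2

Derivation:
After op 1 (write(15)): arr=[15 _ _] head=0 tail=1 count=1
After op 2 (write(10)): arr=[15 10 _] head=0 tail=2 count=2
After op 3 (peek()): arr=[15 10 _] head=0 tail=2 count=2
After op 4 (read()): arr=[15 10 _] head=1 tail=2 count=1
After op 5 (peek()): arr=[15 10 _] head=1 tail=2 count=1
After op 6 (write(21)): arr=[15 10 21] head=1 tail=0 count=2
After op 7 (write(2)): arr=[2 10 21] head=1 tail=1 count=3
After op 8 (write(7)): arr=[2 7 21] head=2 tail=2 count=3
After op 9 (read()): arr=[2 7 21] head=0 tail=2 count=2
After op 10 (write(9)): arr=[2 7 9] head=0 tail=0 count=3
After op 11 (read()): arr=[2 7 9] head=1 tail=0 count=2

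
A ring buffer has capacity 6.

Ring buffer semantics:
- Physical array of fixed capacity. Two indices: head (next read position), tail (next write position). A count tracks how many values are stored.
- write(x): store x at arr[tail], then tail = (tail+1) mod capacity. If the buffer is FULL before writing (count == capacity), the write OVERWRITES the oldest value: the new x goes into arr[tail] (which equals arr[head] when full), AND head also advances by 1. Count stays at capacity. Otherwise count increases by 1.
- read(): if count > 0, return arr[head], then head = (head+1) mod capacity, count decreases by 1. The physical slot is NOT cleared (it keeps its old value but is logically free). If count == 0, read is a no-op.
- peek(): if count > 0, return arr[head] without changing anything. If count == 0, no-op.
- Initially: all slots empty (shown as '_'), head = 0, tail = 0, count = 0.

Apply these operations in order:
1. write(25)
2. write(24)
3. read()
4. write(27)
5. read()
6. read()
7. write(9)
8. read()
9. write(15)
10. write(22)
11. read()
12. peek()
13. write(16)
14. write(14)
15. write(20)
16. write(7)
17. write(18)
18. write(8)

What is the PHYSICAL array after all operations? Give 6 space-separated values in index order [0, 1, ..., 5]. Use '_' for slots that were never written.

Answer: 16 14 20 7 18 8

Derivation:
After op 1 (write(25)): arr=[25 _ _ _ _ _] head=0 tail=1 count=1
After op 2 (write(24)): arr=[25 24 _ _ _ _] head=0 tail=2 count=2
After op 3 (read()): arr=[25 24 _ _ _ _] head=1 tail=2 count=1
After op 4 (write(27)): arr=[25 24 27 _ _ _] head=1 tail=3 count=2
After op 5 (read()): arr=[25 24 27 _ _ _] head=2 tail=3 count=1
After op 6 (read()): arr=[25 24 27 _ _ _] head=3 tail=3 count=0
After op 7 (write(9)): arr=[25 24 27 9 _ _] head=3 tail=4 count=1
After op 8 (read()): arr=[25 24 27 9 _ _] head=4 tail=4 count=0
After op 9 (write(15)): arr=[25 24 27 9 15 _] head=4 tail=5 count=1
After op 10 (write(22)): arr=[25 24 27 9 15 22] head=4 tail=0 count=2
After op 11 (read()): arr=[25 24 27 9 15 22] head=5 tail=0 count=1
After op 12 (peek()): arr=[25 24 27 9 15 22] head=5 tail=0 count=1
After op 13 (write(16)): arr=[16 24 27 9 15 22] head=5 tail=1 count=2
After op 14 (write(14)): arr=[16 14 27 9 15 22] head=5 tail=2 count=3
After op 15 (write(20)): arr=[16 14 20 9 15 22] head=5 tail=3 count=4
After op 16 (write(7)): arr=[16 14 20 7 15 22] head=5 tail=4 count=5
After op 17 (write(18)): arr=[16 14 20 7 18 22] head=5 tail=5 count=6
After op 18 (write(8)): arr=[16 14 20 7 18 8] head=0 tail=0 count=6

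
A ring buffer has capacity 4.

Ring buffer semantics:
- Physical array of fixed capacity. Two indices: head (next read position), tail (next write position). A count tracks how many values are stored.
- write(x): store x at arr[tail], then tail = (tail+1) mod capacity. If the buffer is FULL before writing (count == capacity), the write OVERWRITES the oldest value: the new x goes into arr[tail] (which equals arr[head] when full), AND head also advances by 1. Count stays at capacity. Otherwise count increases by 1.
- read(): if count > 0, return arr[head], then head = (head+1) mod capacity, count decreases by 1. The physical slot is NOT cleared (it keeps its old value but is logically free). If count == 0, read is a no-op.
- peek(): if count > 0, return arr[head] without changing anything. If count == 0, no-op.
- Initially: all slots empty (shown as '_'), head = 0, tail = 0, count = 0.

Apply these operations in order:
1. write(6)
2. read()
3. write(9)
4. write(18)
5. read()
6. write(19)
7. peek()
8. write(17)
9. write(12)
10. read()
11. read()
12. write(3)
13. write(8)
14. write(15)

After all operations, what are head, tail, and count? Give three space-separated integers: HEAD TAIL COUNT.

Answer: 1 1 4

Derivation:
After op 1 (write(6)): arr=[6 _ _ _] head=0 tail=1 count=1
After op 2 (read()): arr=[6 _ _ _] head=1 tail=1 count=0
After op 3 (write(9)): arr=[6 9 _ _] head=1 tail=2 count=1
After op 4 (write(18)): arr=[6 9 18 _] head=1 tail=3 count=2
After op 5 (read()): arr=[6 9 18 _] head=2 tail=3 count=1
After op 6 (write(19)): arr=[6 9 18 19] head=2 tail=0 count=2
After op 7 (peek()): arr=[6 9 18 19] head=2 tail=0 count=2
After op 8 (write(17)): arr=[17 9 18 19] head=2 tail=1 count=3
After op 9 (write(12)): arr=[17 12 18 19] head=2 tail=2 count=4
After op 10 (read()): arr=[17 12 18 19] head=3 tail=2 count=3
After op 11 (read()): arr=[17 12 18 19] head=0 tail=2 count=2
After op 12 (write(3)): arr=[17 12 3 19] head=0 tail=3 count=3
After op 13 (write(8)): arr=[17 12 3 8] head=0 tail=0 count=4
After op 14 (write(15)): arr=[15 12 3 8] head=1 tail=1 count=4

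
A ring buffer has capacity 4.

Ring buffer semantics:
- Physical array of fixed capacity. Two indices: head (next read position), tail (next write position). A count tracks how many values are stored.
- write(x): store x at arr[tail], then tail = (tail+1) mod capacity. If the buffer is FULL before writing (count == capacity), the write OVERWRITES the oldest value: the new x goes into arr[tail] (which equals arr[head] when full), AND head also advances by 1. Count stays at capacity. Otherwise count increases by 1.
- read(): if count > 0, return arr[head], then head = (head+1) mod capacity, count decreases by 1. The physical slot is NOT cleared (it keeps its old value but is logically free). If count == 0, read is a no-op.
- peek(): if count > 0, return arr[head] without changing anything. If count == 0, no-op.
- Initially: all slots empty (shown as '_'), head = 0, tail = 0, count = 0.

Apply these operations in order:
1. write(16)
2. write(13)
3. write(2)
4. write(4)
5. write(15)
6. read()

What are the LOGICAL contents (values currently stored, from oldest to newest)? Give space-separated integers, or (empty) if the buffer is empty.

Answer: 2 4 15

Derivation:
After op 1 (write(16)): arr=[16 _ _ _] head=0 tail=1 count=1
After op 2 (write(13)): arr=[16 13 _ _] head=0 tail=2 count=2
After op 3 (write(2)): arr=[16 13 2 _] head=0 tail=3 count=3
After op 4 (write(4)): arr=[16 13 2 4] head=0 tail=0 count=4
After op 5 (write(15)): arr=[15 13 2 4] head=1 tail=1 count=4
After op 6 (read()): arr=[15 13 2 4] head=2 tail=1 count=3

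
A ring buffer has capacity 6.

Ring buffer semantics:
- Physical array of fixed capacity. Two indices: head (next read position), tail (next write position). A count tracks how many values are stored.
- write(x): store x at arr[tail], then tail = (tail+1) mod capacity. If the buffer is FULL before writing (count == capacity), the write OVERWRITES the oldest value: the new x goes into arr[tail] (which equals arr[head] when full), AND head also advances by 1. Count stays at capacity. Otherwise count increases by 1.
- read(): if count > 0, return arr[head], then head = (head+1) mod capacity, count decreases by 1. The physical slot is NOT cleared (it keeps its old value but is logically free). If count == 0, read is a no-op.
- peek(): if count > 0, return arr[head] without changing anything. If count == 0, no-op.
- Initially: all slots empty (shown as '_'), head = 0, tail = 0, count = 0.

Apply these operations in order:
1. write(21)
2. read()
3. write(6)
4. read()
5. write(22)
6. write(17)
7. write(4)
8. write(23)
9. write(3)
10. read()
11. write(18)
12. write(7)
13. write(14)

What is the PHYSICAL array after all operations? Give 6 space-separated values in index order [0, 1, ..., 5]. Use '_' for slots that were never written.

Answer: 3 18 7 14 4 23

Derivation:
After op 1 (write(21)): arr=[21 _ _ _ _ _] head=0 tail=1 count=1
After op 2 (read()): arr=[21 _ _ _ _ _] head=1 tail=1 count=0
After op 3 (write(6)): arr=[21 6 _ _ _ _] head=1 tail=2 count=1
After op 4 (read()): arr=[21 6 _ _ _ _] head=2 tail=2 count=0
After op 5 (write(22)): arr=[21 6 22 _ _ _] head=2 tail=3 count=1
After op 6 (write(17)): arr=[21 6 22 17 _ _] head=2 tail=4 count=2
After op 7 (write(4)): arr=[21 6 22 17 4 _] head=2 tail=5 count=3
After op 8 (write(23)): arr=[21 6 22 17 4 23] head=2 tail=0 count=4
After op 9 (write(3)): arr=[3 6 22 17 4 23] head=2 tail=1 count=5
After op 10 (read()): arr=[3 6 22 17 4 23] head=3 tail=1 count=4
After op 11 (write(18)): arr=[3 18 22 17 4 23] head=3 tail=2 count=5
After op 12 (write(7)): arr=[3 18 7 17 4 23] head=3 tail=3 count=6
After op 13 (write(14)): arr=[3 18 7 14 4 23] head=4 tail=4 count=6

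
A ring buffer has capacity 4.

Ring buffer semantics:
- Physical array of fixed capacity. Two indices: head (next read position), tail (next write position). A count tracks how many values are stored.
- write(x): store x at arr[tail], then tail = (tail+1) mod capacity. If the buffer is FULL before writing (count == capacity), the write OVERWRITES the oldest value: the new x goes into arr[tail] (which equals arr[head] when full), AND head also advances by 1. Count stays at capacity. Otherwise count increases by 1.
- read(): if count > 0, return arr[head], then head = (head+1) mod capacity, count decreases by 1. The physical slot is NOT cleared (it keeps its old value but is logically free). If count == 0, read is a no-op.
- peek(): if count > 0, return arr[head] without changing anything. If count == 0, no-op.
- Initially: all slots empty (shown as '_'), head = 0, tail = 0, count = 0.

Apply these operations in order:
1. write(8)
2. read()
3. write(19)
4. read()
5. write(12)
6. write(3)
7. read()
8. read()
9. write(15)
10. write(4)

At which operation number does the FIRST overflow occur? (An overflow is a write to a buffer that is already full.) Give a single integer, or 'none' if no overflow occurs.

After op 1 (write(8)): arr=[8 _ _ _] head=0 tail=1 count=1
After op 2 (read()): arr=[8 _ _ _] head=1 tail=1 count=0
After op 3 (write(19)): arr=[8 19 _ _] head=1 tail=2 count=1
After op 4 (read()): arr=[8 19 _ _] head=2 tail=2 count=0
After op 5 (write(12)): arr=[8 19 12 _] head=2 tail=3 count=1
After op 6 (write(3)): arr=[8 19 12 3] head=2 tail=0 count=2
After op 7 (read()): arr=[8 19 12 3] head=3 tail=0 count=1
After op 8 (read()): arr=[8 19 12 3] head=0 tail=0 count=0
After op 9 (write(15)): arr=[15 19 12 3] head=0 tail=1 count=1
After op 10 (write(4)): arr=[15 4 12 3] head=0 tail=2 count=2

Answer: none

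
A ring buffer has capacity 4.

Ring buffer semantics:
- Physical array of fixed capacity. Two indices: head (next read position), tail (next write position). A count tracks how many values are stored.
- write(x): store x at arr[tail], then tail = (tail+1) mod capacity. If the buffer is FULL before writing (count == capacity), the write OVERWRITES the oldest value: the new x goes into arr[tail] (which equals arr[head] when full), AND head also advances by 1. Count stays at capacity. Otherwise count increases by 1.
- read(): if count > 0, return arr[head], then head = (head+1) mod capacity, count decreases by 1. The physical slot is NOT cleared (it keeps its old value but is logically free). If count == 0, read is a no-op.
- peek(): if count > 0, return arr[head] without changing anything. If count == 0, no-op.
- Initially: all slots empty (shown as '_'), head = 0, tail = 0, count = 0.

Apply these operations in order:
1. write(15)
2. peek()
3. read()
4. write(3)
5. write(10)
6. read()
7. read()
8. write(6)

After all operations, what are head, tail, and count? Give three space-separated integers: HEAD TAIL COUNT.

Answer: 3 0 1

Derivation:
After op 1 (write(15)): arr=[15 _ _ _] head=0 tail=1 count=1
After op 2 (peek()): arr=[15 _ _ _] head=0 tail=1 count=1
After op 3 (read()): arr=[15 _ _ _] head=1 tail=1 count=0
After op 4 (write(3)): arr=[15 3 _ _] head=1 tail=2 count=1
After op 5 (write(10)): arr=[15 3 10 _] head=1 tail=3 count=2
After op 6 (read()): arr=[15 3 10 _] head=2 tail=3 count=1
After op 7 (read()): arr=[15 3 10 _] head=3 tail=3 count=0
After op 8 (write(6)): arr=[15 3 10 6] head=3 tail=0 count=1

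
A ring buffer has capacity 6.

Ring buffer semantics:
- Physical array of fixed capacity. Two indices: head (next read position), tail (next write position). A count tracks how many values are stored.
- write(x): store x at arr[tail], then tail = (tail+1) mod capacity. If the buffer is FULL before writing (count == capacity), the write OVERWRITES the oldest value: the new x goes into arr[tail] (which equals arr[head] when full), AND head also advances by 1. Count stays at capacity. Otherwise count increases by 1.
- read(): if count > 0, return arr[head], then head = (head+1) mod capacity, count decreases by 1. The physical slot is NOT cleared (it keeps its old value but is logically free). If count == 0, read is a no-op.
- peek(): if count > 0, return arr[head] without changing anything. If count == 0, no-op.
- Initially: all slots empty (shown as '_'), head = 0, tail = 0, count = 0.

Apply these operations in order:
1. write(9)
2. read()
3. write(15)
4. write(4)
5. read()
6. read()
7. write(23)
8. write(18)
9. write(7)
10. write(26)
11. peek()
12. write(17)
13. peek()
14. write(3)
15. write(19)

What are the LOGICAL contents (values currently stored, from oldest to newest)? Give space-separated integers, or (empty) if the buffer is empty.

After op 1 (write(9)): arr=[9 _ _ _ _ _] head=0 tail=1 count=1
After op 2 (read()): arr=[9 _ _ _ _ _] head=1 tail=1 count=0
After op 3 (write(15)): arr=[9 15 _ _ _ _] head=1 tail=2 count=1
After op 4 (write(4)): arr=[9 15 4 _ _ _] head=1 tail=3 count=2
After op 5 (read()): arr=[9 15 4 _ _ _] head=2 tail=3 count=1
After op 6 (read()): arr=[9 15 4 _ _ _] head=3 tail=3 count=0
After op 7 (write(23)): arr=[9 15 4 23 _ _] head=3 tail=4 count=1
After op 8 (write(18)): arr=[9 15 4 23 18 _] head=3 tail=5 count=2
After op 9 (write(7)): arr=[9 15 4 23 18 7] head=3 tail=0 count=3
After op 10 (write(26)): arr=[26 15 4 23 18 7] head=3 tail=1 count=4
After op 11 (peek()): arr=[26 15 4 23 18 7] head=3 tail=1 count=4
After op 12 (write(17)): arr=[26 17 4 23 18 7] head=3 tail=2 count=5
After op 13 (peek()): arr=[26 17 4 23 18 7] head=3 tail=2 count=5
After op 14 (write(3)): arr=[26 17 3 23 18 7] head=3 tail=3 count=6
After op 15 (write(19)): arr=[26 17 3 19 18 7] head=4 tail=4 count=6

Answer: 18 7 26 17 3 19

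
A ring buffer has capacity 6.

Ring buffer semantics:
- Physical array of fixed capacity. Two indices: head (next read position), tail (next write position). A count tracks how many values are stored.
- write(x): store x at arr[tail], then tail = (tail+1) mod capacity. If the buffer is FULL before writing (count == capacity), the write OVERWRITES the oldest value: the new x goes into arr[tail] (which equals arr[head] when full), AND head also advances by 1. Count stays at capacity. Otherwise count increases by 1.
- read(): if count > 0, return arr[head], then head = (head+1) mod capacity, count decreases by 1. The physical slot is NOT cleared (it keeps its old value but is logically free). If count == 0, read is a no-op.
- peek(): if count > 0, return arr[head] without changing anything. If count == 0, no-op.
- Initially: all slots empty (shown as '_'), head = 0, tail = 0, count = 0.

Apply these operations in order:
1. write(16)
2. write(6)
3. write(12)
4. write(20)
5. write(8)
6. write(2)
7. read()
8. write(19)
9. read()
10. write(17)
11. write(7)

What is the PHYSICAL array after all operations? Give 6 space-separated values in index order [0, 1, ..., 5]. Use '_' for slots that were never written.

Answer: 19 17 7 20 8 2

Derivation:
After op 1 (write(16)): arr=[16 _ _ _ _ _] head=0 tail=1 count=1
After op 2 (write(6)): arr=[16 6 _ _ _ _] head=0 tail=2 count=2
After op 3 (write(12)): arr=[16 6 12 _ _ _] head=0 tail=3 count=3
After op 4 (write(20)): arr=[16 6 12 20 _ _] head=0 tail=4 count=4
After op 5 (write(8)): arr=[16 6 12 20 8 _] head=0 tail=5 count=5
After op 6 (write(2)): arr=[16 6 12 20 8 2] head=0 tail=0 count=6
After op 7 (read()): arr=[16 6 12 20 8 2] head=1 tail=0 count=5
After op 8 (write(19)): arr=[19 6 12 20 8 2] head=1 tail=1 count=6
After op 9 (read()): arr=[19 6 12 20 8 2] head=2 tail=1 count=5
After op 10 (write(17)): arr=[19 17 12 20 8 2] head=2 tail=2 count=6
After op 11 (write(7)): arr=[19 17 7 20 8 2] head=3 tail=3 count=6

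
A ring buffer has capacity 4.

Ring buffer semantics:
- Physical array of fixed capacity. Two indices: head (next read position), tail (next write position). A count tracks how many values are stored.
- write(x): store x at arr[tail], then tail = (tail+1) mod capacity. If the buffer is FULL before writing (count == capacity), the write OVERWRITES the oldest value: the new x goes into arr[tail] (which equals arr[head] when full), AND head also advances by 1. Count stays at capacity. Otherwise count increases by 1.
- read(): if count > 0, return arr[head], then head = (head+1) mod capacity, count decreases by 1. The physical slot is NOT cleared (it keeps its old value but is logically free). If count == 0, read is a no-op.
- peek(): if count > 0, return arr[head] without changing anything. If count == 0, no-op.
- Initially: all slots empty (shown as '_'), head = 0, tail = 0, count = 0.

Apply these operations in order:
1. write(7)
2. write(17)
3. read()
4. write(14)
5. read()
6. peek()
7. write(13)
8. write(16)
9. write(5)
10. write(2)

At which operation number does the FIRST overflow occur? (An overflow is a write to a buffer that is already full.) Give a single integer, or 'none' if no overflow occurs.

Answer: 10

Derivation:
After op 1 (write(7)): arr=[7 _ _ _] head=0 tail=1 count=1
After op 2 (write(17)): arr=[7 17 _ _] head=0 tail=2 count=2
After op 3 (read()): arr=[7 17 _ _] head=1 tail=2 count=1
After op 4 (write(14)): arr=[7 17 14 _] head=1 tail=3 count=2
After op 5 (read()): arr=[7 17 14 _] head=2 tail=3 count=1
After op 6 (peek()): arr=[7 17 14 _] head=2 tail=3 count=1
After op 7 (write(13)): arr=[7 17 14 13] head=2 tail=0 count=2
After op 8 (write(16)): arr=[16 17 14 13] head=2 tail=1 count=3
After op 9 (write(5)): arr=[16 5 14 13] head=2 tail=2 count=4
After op 10 (write(2)): arr=[16 5 2 13] head=3 tail=3 count=4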